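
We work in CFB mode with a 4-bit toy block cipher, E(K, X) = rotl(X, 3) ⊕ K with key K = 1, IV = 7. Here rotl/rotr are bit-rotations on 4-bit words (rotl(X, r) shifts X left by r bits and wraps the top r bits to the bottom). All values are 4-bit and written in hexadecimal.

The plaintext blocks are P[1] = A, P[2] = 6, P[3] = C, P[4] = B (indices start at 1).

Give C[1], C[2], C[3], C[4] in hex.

C[1] = 0, C[2] = 7, C[3] = 6, C[4] = 9

CFB encryption: C_i = P_i ⊕ E(K, C_{i−1}), with C_{0} = IV.
C[1]: E(K, 7) = A; A ⊕ A = 0.
C[2]: E(K, 0) = 1; 6 ⊕ 1 = 7.
C[3]: E(K, 7) = A; C ⊕ A = 6.
C[4]: E(K, 6) = 2; B ⊕ 2 = 9.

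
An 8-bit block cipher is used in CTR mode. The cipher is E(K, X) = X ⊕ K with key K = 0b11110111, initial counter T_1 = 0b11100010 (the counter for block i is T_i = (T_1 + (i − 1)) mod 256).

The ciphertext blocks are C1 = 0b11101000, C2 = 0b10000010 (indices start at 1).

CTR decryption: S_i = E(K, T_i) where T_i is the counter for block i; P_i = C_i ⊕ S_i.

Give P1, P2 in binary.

P1: T = 0b11100010, S = E(K, T) = 0b00010101; 0b11101000 ⊕ 0b00010101 = 0b11111101.
P2: T = 0b11100011, S = E(K, T) = 0b00010100; 0b10000010 ⊕ 0b00010100 = 0b10010110.

P1 = 0b11111101, P2 = 0b10010110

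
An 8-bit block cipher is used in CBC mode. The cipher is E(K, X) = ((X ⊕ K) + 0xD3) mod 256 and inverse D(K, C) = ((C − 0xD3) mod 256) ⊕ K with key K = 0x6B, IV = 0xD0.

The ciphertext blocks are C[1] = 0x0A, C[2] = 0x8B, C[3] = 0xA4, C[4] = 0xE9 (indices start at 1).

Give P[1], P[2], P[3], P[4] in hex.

CBC decryption: P_i = D(K, C_i) ⊕ C_{i−1}, with C_{0} = IV.
P[1]: D(K, 0x0A) = 0x5C; 0x5C ⊕ 0xD0 = 0x8C.
P[2]: D(K, 0x8B) = 0xD3; 0xD3 ⊕ 0x0A = 0xD9.
P[3]: D(K, 0xA4) = 0xBA; 0xBA ⊕ 0x8B = 0x31.
P[4]: D(K, 0xE9) = 0x7D; 0x7D ⊕ 0xA4 = 0xD9.

P[1] = 0x8C, P[2] = 0xD9, P[3] = 0x31, P[4] = 0xD9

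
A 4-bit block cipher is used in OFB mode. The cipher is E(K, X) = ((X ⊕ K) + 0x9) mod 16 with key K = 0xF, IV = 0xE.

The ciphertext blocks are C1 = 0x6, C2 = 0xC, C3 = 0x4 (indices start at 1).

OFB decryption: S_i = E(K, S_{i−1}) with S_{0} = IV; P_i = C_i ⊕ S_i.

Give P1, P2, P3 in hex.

P1: S = E(K, 0xE) = 0xA; 0x6 ⊕ 0xA = 0xC.
P2: S = E(K, 0xA) = 0xE; 0xC ⊕ 0xE = 0x2.
P3: S = E(K, 0xE) = 0xA; 0x4 ⊕ 0xA = 0xE.

P1 = 0xC, P2 = 0x2, P3 = 0xE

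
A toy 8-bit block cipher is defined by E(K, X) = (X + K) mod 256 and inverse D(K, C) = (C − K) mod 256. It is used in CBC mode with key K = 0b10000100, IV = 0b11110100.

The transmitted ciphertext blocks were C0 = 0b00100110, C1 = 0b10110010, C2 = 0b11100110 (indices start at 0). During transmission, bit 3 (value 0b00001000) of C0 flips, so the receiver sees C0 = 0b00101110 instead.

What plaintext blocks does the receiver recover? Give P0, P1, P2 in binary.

P0 = 0b01011110, P1 = 0b00000000, P2 = 0b11010000

CBC decryption: P_i = D(K, C_i) ⊕ C_{i−1}, with C_{−1} = IV.
Only C0 changed, to 0b00101110. In CBC, a change in C_i garbles P_i and flips the same bit in P_{i+1}. Decrypting the received ciphertext:
P0: D(K, 0b00101110) = 0b10101010; 0b10101010 ⊕ 0b11110100 = 0b01011110.
P1: D(K, 0b10110010) = 0b00101110; 0b00101110 ⊕ 0b00101110 = 0b00000000.
P2: D(K, 0b11100110) = 0b01100010; 0b01100010 ⊕ 0b10110010 = 0b11010000.
Blocks that differ from the original plaintext: P0, P1.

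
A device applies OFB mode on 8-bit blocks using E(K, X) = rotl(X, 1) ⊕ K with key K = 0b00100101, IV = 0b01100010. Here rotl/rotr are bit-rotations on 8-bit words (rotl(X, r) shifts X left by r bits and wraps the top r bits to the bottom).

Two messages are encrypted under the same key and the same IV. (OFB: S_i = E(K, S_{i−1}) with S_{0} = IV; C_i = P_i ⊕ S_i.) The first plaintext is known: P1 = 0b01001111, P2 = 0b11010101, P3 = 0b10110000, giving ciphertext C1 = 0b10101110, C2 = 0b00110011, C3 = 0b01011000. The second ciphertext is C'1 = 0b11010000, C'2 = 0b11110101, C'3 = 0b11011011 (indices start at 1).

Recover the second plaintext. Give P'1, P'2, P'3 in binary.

P'1 = 0b00110001, P'2 = 0b00010011, P'3 = 0b00110011

In OFB with a reused IV, both messages share the same keystream S_i, so C_i ⊕ C'_i = P_i ⊕ P'_i and thus P'_i = P_i ⊕ C_i ⊕ C'_i.
P'1: 0b01001111 ⊕ 0b10101110 ⊕ 0b11010000 = 0b00110001.
P'2: 0b11010101 ⊕ 0b00110011 ⊕ 0b11110101 = 0b00010011.
P'3: 0b10110000 ⊕ 0b01011000 ⊕ 0b11011011 = 0b00110011.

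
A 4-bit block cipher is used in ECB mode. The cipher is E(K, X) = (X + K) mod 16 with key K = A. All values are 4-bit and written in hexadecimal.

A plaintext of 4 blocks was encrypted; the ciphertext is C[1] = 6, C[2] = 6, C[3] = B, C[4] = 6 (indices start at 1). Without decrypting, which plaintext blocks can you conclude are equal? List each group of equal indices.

ECB encrypts each block independently with the same key, so equal ciphertext blocks imply equal plaintext blocks.
C[1] = C[2] = C[4] = 6, so P[1] = P[2] = P[4].

P[1] = P[2] = P[4]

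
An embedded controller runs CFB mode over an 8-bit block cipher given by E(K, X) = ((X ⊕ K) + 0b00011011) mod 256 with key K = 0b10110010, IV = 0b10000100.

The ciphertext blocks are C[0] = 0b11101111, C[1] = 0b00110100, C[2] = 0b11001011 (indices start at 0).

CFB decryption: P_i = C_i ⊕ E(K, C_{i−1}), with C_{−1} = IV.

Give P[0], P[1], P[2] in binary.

P[0] = 0b10111110, P[1] = 0b01001100, P[2] = 0b01101010

P[0]: E(K, 0b10000100) = 0b01010001; 0b11101111 ⊕ 0b01010001 = 0b10111110.
P[1]: E(K, 0b11101111) = 0b01111000; 0b00110100 ⊕ 0b01111000 = 0b01001100.
P[2]: E(K, 0b00110100) = 0b10100001; 0b11001011 ⊕ 0b10100001 = 0b01101010.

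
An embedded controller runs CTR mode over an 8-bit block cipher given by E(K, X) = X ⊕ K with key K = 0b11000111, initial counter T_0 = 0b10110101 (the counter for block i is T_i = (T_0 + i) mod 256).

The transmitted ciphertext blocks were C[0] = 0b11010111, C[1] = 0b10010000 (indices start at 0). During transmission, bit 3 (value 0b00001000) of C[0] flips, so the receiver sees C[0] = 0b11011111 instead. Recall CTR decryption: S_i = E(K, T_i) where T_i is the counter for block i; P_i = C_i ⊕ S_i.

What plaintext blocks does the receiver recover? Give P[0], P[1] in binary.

P[0] = 0b10101101, P[1] = 0b11100001

Only C[0] changed, to 0b11011111. In CTR, a change in C_i flips the same bit in P_i only; the keystream is unaffected. Decrypting the received ciphertext:
P[0]: T = 0b10110101, S = E(K, T) = 0b01110010; 0b11011111 ⊕ 0b01110010 = 0b10101101.
P[1]: T = 0b10110110, S = E(K, T) = 0b01110001; 0b10010000 ⊕ 0b01110001 = 0b11100001.
Blocks that differ from the original plaintext: P[0].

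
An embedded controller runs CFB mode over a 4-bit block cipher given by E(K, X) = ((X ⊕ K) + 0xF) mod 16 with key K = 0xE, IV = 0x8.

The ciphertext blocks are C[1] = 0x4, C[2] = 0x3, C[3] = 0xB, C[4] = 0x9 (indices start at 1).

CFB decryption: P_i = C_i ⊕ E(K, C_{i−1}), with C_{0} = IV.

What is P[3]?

P[3] = 0x7

P[3]: E(K, 0x3) = 0xC; 0xB ⊕ 0xC = 0x7.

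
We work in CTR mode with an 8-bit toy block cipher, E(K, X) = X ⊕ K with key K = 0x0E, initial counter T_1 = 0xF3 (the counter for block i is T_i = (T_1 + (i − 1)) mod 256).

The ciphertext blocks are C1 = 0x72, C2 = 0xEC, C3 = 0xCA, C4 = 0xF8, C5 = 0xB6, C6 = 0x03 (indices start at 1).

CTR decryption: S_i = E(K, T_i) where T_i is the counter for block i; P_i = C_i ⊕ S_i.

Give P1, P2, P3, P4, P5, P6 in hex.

P1 = 0x8F, P2 = 0x16, P3 = 0x31, P4 = 0x00, P5 = 0x4F, P6 = 0xF5

P1: T = 0xF3, S = E(K, T) = 0xFD; 0x72 ⊕ 0xFD = 0x8F.
P2: T = 0xF4, S = E(K, T) = 0xFA; 0xEC ⊕ 0xFA = 0x16.
P3: T = 0xF5, S = E(K, T) = 0xFB; 0xCA ⊕ 0xFB = 0x31.
P4: T = 0xF6, S = E(K, T) = 0xF8; 0xF8 ⊕ 0xF8 = 0x00.
P5: T = 0xF7, S = E(K, T) = 0xF9; 0xB6 ⊕ 0xF9 = 0x4F.
P6: T = 0xF8, S = E(K, T) = 0xF6; 0x03 ⊕ 0xF6 = 0xF5.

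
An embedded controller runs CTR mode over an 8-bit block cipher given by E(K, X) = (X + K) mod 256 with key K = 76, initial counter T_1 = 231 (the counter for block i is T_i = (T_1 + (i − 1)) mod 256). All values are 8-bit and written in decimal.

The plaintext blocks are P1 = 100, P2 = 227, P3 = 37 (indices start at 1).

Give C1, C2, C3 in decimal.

CTR encryption: S_i = E(K, T_i) where T_i is the counter for block i; C_i = P_i ⊕ S_i.
C1: T = 231, S = E(K, T) = 51; 100 ⊕ 51 = 87.
C2: T = 232, S = E(K, T) = 52; 227 ⊕ 52 = 215.
C3: T = 233, S = E(K, T) = 53; 37 ⊕ 53 = 16.

C1 = 87, C2 = 215, C3 = 16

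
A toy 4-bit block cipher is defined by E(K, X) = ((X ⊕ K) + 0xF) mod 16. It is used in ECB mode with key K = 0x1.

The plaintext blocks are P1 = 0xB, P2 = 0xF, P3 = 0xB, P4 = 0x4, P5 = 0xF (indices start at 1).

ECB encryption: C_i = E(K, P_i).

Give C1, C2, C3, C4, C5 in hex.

C1 = 0x9, C2 = 0xD, C3 = 0x9, C4 = 0x4, C5 = 0xD

C1: E(K, 0xB) = 0x9.
C2: E(K, 0xF) = 0xD.
C3: E(K, 0xB) = 0x9.
C4: E(K, 0x4) = 0x4.
C5: E(K, 0xF) = 0xD.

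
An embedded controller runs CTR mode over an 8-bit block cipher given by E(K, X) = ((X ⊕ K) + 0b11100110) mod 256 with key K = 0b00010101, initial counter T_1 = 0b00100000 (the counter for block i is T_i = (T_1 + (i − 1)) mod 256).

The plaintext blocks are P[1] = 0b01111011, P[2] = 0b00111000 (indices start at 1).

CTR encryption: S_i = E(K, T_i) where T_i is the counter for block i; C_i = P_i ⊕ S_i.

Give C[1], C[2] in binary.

C[1] = 0b01100000, C[2] = 0b00100010

C[1]: T = 0b00100000, S = E(K, T) = 0b00011011; 0b01111011 ⊕ 0b00011011 = 0b01100000.
C[2]: T = 0b00100001, S = E(K, T) = 0b00011010; 0b00111000 ⊕ 0b00011010 = 0b00100010.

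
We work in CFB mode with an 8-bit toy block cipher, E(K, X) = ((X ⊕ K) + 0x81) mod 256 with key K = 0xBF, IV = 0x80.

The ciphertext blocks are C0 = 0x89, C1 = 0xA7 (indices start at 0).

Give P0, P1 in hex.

P0 = 0x49, P1 = 0x10

CFB decryption: P_i = C_i ⊕ E(K, C_{i−1}), with C_{−1} = IV.
P0: E(K, 0x80) = 0xC0; 0x89 ⊕ 0xC0 = 0x49.
P1: E(K, 0x89) = 0xB7; 0xA7 ⊕ 0xB7 = 0x10.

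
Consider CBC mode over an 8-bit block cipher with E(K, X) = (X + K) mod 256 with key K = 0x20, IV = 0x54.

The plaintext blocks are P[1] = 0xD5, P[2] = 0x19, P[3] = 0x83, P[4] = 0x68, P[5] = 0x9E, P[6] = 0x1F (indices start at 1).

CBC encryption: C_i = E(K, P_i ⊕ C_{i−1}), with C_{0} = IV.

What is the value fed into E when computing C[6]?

C[1]: P[1] ⊕ 0x54 = 0x81; E(K, 0x81) = 0xA1.
C[2]: P[2] ⊕ 0xA1 = 0xB8; E(K, 0xB8) = 0xD8.
C[3]: P[3] ⊕ 0xD8 = 0x5B; E(K, 0x5B) = 0x7B.
C[4]: P[4] ⊕ 0x7B = 0x13; E(K, 0x13) = 0x33.
C[5]: P[5] ⊕ 0x33 = 0xAD; E(K, 0xAD) = 0xCD.
C[6]: P[6] ⊕ 0xCD = 0xD2; E(K, 0xD2) = 0xF2.
So the input to E for block [6] is 0xD2.

0xD2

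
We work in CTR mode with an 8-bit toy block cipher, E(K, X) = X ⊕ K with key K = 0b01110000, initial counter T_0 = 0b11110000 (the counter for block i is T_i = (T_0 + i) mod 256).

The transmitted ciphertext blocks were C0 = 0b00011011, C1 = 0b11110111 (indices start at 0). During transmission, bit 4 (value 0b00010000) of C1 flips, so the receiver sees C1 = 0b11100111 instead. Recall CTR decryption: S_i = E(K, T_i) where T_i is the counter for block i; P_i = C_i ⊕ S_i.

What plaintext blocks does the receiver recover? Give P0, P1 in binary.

P0 = 0b10011011, P1 = 0b01100110

Only C1 changed, to 0b11100111. In CTR, a change in C_i flips the same bit in P_i only; the keystream is unaffected. Decrypting the received ciphertext:
P0: T = 0b11110000, S = E(K, T) = 0b10000000; 0b00011011 ⊕ 0b10000000 = 0b10011011.
P1: T = 0b11110001, S = E(K, T) = 0b10000001; 0b11100111 ⊕ 0b10000001 = 0b01100110.
Blocks that differ from the original plaintext: P1.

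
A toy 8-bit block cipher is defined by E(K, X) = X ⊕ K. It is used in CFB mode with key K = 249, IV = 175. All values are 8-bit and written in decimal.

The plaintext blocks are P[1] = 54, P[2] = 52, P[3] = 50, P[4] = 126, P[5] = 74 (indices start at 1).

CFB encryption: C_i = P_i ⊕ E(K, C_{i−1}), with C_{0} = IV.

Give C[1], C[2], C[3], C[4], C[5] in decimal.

C[1]: E(K, 175) = 86; 54 ⊕ 86 = 96.
C[2]: E(K, 96) = 153; 52 ⊕ 153 = 173.
C[3]: E(K, 173) = 84; 50 ⊕ 84 = 102.
C[4]: E(K, 102) = 159; 126 ⊕ 159 = 225.
C[5]: E(K, 225) = 24; 74 ⊕ 24 = 82.

C[1] = 96, C[2] = 173, C[3] = 102, C[4] = 225, C[5] = 82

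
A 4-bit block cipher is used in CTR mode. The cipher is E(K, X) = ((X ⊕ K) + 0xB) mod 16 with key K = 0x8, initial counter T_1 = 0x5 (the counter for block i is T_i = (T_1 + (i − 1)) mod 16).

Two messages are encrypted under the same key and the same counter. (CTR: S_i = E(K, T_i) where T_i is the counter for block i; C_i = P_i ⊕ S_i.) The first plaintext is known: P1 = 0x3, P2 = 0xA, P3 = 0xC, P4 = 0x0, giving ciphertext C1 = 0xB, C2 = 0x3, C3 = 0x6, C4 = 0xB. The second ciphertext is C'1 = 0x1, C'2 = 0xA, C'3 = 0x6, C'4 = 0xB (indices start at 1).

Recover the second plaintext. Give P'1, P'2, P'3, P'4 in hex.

In CTR with a reused counter, both messages share the same keystream S_i, so C_i ⊕ C'_i = P_i ⊕ P'_i and thus P'_i = P_i ⊕ C_i ⊕ C'_i.
P'1: 0x3 ⊕ 0xB ⊕ 0x1 = 0x9.
P'2: 0xA ⊕ 0x3 ⊕ 0xA = 0x3.
P'3: 0xC ⊕ 0x6 ⊕ 0x6 = 0xC.
P'4: 0x0 ⊕ 0xB ⊕ 0xB = 0x0.

P'1 = 0x9, P'2 = 0x3, P'3 = 0xC, P'4 = 0x0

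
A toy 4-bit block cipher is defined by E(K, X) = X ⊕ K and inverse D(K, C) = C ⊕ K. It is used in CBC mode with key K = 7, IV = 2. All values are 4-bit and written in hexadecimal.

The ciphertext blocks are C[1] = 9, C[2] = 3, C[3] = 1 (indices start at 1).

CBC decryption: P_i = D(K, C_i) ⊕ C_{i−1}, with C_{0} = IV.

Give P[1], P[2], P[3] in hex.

P[1] = C, P[2] = D, P[3] = 5

P[1]: D(K, 9) = E; E ⊕ 2 = C.
P[2]: D(K, 3) = 4; 4 ⊕ 9 = D.
P[3]: D(K, 1) = 6; 6 ⊕ 3 = 5.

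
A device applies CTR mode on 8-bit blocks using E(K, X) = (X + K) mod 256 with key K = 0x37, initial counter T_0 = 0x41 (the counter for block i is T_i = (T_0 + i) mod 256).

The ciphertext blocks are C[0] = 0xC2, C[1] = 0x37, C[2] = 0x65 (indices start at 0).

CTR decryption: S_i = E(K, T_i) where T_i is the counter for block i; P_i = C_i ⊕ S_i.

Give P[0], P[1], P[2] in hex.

P[0]: T = 0x41, S = E(K, T) = 0x78; 0xC2 ⊕ 0x78 = 0xBA.
P[1]: T = 0x42, S = E(K, T) = 0x79; 0x37 ⊕ 0x79 = 0x4E.
P[2]: T = 0x43, S = E(K, T) = 0x7A; 0x65 ⊕ 0x7A = 0x1F.

P[0] = 0xBA, P[1] = 0x4E, P[2] = 0x1F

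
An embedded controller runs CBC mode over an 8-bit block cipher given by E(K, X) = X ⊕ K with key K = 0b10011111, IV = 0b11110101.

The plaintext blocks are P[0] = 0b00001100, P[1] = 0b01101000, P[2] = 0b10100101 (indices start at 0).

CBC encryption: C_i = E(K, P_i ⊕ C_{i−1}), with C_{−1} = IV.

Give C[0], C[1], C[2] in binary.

C[0]: P[0] ⊕ 0b11110101 = 0b11111001; E(K, 0b11111001) = 0b01100110.
C[1]: P[1] ⊕ 0b01100110 = 0b00001110; E(K, 0b00001110) = 0b10010001.
C[2]: P[2] ⊕ 0b10010001 = 0b00110100; E(K, 0b00110100) = 0b10101011.

C[0] = 0b01100110, C[1] = 0b10010001, C[2] = 0b10101011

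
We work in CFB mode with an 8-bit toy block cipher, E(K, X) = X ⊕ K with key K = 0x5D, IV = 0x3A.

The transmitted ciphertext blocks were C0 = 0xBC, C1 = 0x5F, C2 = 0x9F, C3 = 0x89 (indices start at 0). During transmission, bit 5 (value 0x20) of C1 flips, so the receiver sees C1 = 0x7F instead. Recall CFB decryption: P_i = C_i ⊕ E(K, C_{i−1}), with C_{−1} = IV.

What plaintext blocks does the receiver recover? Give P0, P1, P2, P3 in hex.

P0 = 0xDB, P1 = 0x9E, P2 = 0xBD, P3 = 0x4B

Only C1 changed, to 0x7F. In CFB, a change in C_i flips the same bit in P_i and garbles P_{i+1}. Decrypting the received ciphertext:
P0: E(K, 0x3A) = 0x67; 0xBC ⊕ 0x67 = 0xDB.
P1: E(K, 0xBC) = 0xE1; 0x7F ⊕ 0xE1 = 0x9E.
P2: E(K, 0x7F) = 0x22; 0x9F ⊕ 0x22 = 0xBD.
P3: E(K, 0x9F) = 0xC2; 0x89 ⊕ 0xC2 = 0x4B.
Blocks that differ from the original plaintext: P1, P2.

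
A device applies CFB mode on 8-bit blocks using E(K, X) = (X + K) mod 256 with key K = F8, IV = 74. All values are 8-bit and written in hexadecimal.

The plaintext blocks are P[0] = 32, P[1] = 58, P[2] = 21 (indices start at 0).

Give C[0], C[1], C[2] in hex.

CFB encryption: C_i = P_i ⊕ E(K, C_{i−1}), with C_{−1} = IV.
C[0]: E(K, 74) = 6C; 32 ⊕ 6C = 5E.
C[1]: E(K, 5E) = 56; 58 ⊕ 56 = 0E.
C[2]: E(K, 0E) = 06; 21 ⊕ 06 = 27.

C[0] = 5E, C[1] = 0E, C[2] = 27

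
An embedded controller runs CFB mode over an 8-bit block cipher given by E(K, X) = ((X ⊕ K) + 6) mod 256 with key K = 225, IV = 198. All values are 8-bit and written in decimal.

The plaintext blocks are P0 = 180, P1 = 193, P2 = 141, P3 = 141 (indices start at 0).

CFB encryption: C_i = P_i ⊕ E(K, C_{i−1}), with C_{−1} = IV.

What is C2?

C2 = 233

C0: E(K, 198) = 45; 180 ⊕ 45 = 153.
C1: E(K, 153) = 126; 193 ⊕ 126 = 191.
C2: E(K, 191) = 100; 141 ⊕ 100 = 233.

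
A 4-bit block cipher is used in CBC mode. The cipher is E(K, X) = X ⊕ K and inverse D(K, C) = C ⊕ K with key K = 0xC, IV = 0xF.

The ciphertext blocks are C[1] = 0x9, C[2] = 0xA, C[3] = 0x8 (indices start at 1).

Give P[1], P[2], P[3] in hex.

P[1] = 0xA, P[2] = 0xF, P[3] = 0xE

CBC decryption: P_i = D(K, C_i) ⊕ C_{i−1}, with C_{0} = IV.
P[1]: D(K, 0x9) = 0x5; 0x5 ⊕ 0xF = 0xA.
P[2]: D(K, 0xA) = 0x6; 0x6 ⊕ 0x9 = 0xF.
P[3]: D(K, 0x8) = 0x4; 0x4 ⊕ 0xA = 0xE.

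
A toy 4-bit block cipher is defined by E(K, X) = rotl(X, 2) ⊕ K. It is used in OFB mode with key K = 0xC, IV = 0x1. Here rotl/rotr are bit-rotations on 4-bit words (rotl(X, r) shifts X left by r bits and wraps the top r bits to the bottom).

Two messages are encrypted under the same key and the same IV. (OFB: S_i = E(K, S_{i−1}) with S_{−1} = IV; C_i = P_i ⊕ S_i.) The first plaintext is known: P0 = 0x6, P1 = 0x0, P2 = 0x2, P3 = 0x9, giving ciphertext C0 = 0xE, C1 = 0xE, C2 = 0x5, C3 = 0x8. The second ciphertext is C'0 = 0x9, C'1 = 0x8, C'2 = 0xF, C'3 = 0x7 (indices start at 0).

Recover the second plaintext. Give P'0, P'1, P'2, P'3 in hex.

P'0 = 0x1, P'1 = 0x6, P'2 = 0x8, P'3 = 0x6

In OFB with a reused IV, both messages share the same keystream S_i, so C_i ⊕ C'_i = P_i ⊕ P'_i and thus P'_i = P_i ⊕ C_i ⊕ C'_i.
P'0: 0x6 ⊕ 0xE ⊕ 0x9 = 0x1.
P'1: 0x0 ⊕ 0xE ⊕ 0x8 = 0x6.
P'2: 0x2 ⊕ 0x5 ⊕ 0xF = 0x8.
P'3: 0x9 ⊕ 0x8 ⊕ 0x7 = 0x6.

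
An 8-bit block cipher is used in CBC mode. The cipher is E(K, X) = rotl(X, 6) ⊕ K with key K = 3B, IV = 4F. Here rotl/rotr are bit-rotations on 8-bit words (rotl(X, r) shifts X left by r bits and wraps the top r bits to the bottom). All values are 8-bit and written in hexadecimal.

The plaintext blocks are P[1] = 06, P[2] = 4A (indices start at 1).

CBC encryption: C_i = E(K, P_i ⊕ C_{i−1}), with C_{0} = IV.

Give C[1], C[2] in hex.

C[1]: P[1] ⊕ 4F = 49; E(K, 49) = 69.
C[2]: P[2] ⊕ 69 = 23; E(K, 23) = F3.

C[1] = 69, C[2] = F3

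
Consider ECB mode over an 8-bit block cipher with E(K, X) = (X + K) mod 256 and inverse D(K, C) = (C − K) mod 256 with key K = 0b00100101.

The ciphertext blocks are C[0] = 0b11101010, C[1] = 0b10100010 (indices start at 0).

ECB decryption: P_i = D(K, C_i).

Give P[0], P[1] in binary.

P[0] = 0b11000101, P[1] = 0b01111101

P[0]: D(K, 0b11101010) = 0b11000101.
P[1]: D(K, 0b10100010) = 0b01111101.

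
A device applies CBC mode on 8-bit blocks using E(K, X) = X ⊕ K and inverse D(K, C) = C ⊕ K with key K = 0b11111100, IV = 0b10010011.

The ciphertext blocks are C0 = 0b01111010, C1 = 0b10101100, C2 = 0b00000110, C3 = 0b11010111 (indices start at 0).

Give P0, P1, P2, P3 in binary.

P0 = 0b00010101, P1 = 0b00101010, P2 = 0b01010110, P3 = 0b00101101

CBC decryption: P_i = D(K, C_i) ⊕ C_{i−1}, with C_{−1} = IV.
P0: D(K, 0b01111010) = 0b10000110; 0b10000110 ⊕ 0b10010011 = 0b00010101.
P1: D(K, 0b10101100) = 0b01010000; 0b01010000 ⊕ 0b01111010 = 0b00101010.
P2: D(K, 0b00000110) = 0b11111010; 0b11111010 ⊕ 0b10101100 = 0b01010110.
P3: D(K, 0b11010111) = 0b00101011; 0b00101011 ⊕ 0b00000110 = 0b00101101.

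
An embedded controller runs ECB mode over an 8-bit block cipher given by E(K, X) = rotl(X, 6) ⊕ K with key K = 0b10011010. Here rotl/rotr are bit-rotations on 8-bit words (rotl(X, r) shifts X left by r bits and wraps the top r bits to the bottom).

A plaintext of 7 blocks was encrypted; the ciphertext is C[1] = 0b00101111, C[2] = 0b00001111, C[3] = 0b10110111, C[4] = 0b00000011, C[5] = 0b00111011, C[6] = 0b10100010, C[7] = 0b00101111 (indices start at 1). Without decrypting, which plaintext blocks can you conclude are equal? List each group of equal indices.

ECB encrypts each block independently with the same key, so equal ciphertext blocks imply equal plaintext blocks.
C[1] = C[7] = 0b00101111, so P[1] = P[7].

P[1] = P[7]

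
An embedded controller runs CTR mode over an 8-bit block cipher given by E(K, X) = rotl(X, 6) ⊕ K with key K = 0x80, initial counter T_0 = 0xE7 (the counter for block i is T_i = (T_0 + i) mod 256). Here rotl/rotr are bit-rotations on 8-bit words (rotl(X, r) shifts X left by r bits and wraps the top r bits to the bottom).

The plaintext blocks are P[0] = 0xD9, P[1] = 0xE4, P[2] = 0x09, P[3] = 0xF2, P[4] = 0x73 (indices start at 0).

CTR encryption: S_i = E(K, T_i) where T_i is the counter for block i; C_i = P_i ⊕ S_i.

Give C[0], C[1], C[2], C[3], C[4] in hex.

C[0] = 0xA0, C[1] = 0x5E, C[2] = 0xF3, C[3] = 0xC8, C[4] = 0x09

C[0]: T = 0xE7, S = E(K, T) = 0x79; 0xD9 ⊕ 0x79 = 0xA0.
C[1]: T = 0xE8, S = E(K, T) = 0xBA; 0xE4 ⊕ 0xBA = 0x5E.
C[2]: T = 0xE9, S = E(K, T) = 0xFA; 0x09 ⊕ 0xFA = 0xF3.
C[3]: T = 0xEA, S = E(K, T) = 0x3A; 0xF2 ⊕ 0x3A = 0xC8.
C[4]: T = 0xEB, S = E(K, T) = 0x7A; 0x73 ⊕ 0x7A = 0x09.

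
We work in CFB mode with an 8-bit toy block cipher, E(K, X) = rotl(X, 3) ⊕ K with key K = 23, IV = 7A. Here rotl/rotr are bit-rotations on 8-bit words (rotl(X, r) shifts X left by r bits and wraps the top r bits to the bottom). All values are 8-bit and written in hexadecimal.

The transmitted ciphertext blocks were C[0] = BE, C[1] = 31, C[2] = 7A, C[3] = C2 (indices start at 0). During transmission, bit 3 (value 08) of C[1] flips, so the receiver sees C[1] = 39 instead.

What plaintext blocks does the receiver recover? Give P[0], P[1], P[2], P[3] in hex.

CFB decryption: P_i = C_i ⊕ E(K, C_{i−1}), with C_{−1} = IV.
Only C[1] changed, to 39. In CFB, a change in C_i flips the same bit in P_i and garbles P_{i+1}. Decrypting the received ciphertext:
P[0]: E(K, 7A) = F0; BE ⊕ F0 = 4E.
P[1]: E(K, BE) = D6; 39 ⊕ D6 = EF.
P[2]: E(K, 39) = EA; 7A ⊕ EA = 90.
P[3]: E(K, 7A) = F0; C2 ⊕ F0 = 32.
Blocks that differ from the original plaintext: P[1], P[2].

P[0] = 4E, P[1] = EF, P[2] = 90, P[3] = 32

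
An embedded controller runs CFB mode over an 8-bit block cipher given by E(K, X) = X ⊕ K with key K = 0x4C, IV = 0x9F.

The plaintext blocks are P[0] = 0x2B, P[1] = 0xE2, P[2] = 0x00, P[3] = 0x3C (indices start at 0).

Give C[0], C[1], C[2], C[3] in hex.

C[0] = 0xF8, C[1] = 0x56, C[2] = 0x1A, C[3] = 0x6A

CFB encryption: C_i = P_i ⊕ E(K, C_{i−1}), with C_{−1} = IV.
C[0]: E(K, 0x9F) = 0xD3; 0x2B ⊕ 0xD3 = 0xF8.
C[1]: E(K, 0xF8) = 0xB4; 0xE2 ⊕ 0xB4 = 0x56.
C[2]: E(K, 0x56) = 0x1A; 0x00 ⊕ 0x1A = 0x1A.
C[3]: E(K, 0x1A) = 0x56; 0x3C ⊕ 0x56 = 0x6A.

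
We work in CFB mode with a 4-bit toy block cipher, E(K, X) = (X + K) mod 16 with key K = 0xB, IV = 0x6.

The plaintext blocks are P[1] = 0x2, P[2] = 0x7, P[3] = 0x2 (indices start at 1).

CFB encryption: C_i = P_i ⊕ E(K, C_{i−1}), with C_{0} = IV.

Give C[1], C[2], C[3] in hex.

C[1]: E(K, 0x6) = 0x1; 0x2 ⊕ 0x1 = 0x3.
C[2]: E(K, 0x3) = 0xE; 0x7 ⊕ 0xE = 0x9.
C[3]: E(K, 0x9) = 0x4; 0x2 ⊕ 0x4 = 0x6.

C[1] = 0x3, C[2] = 0x9, C[3] = 0x6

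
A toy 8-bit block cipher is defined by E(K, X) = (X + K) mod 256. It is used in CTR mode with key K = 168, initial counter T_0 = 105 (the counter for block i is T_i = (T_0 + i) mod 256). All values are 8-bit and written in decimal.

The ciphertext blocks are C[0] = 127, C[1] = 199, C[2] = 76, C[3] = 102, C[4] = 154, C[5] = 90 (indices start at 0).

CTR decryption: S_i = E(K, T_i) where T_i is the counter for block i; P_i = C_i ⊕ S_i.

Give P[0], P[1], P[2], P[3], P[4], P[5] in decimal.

P[0]: T = 105, S = E(K, T) = 17; 127 ⊕ 17 = 110.
P[1]: T = 106, S = E(K, T) = 18; 199 ⊕ 18 = 213.
P[2]: T = 107, S = E(K, T) = 19; 76 ⊕ 19 = 95.
P[3]: T = 108, S = E(K, T) = 20; 102 ⊕ 20 = 114.
P[4]: T = 109, S = E(K, T) = 21; 154 ⊕ 21 = 143.
P[5]: T = 110, S = E(K, T) = 22; 90 ⊕ 22 = 76.

P[0] = 110, P[1] = 213, P[2] = 95, P[3] = 114, P[4] = 143, P[5] = 76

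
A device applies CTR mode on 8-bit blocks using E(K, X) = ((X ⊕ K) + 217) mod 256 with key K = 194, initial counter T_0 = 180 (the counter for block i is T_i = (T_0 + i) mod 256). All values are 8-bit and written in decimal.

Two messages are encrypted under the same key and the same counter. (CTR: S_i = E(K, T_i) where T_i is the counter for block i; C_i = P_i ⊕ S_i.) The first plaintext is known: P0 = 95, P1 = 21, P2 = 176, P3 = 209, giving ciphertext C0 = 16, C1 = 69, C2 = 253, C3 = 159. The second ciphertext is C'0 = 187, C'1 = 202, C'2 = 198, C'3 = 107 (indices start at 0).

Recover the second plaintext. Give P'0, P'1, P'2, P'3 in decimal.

P'0 = 244, P'1 = 154, P'2 = 139, P'3 = 37

In CTR with a reused counter, both messages share the same keystream S_i, so C_i ⊕ C'_i = P_i ⊕ P'_i and thus P'_i = P_i ⊕ C_i ⊕ C'_i.
P'0: 95 ⊕ 16 ⊕ 187 = 244.
P'1: 21 ⊕ 69 ⊕ 202 = 154.
P'2: 176 ⊕ 253 ⊕ 198 = 139.
P'3: 209 ⊕ 159 ⊕ 107 = 37.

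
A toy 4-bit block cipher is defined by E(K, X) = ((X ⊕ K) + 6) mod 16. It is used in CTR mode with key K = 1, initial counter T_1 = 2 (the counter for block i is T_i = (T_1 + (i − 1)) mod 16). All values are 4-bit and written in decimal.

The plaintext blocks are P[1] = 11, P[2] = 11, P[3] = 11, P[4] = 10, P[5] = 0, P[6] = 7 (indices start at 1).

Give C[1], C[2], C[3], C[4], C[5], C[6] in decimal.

C[1] = 2, C[2] = 3, C[3] = 0, C[4] = 0, C[5] = 13, C[6] = 11

CTR encryption: S_i = E(K, T_i) where T_i is the counter for block i; C_i = P_i ⊕ S_i.
C[1]: T = 2, S = E(K, T) = 9; 11 ⊕ 9 = 2.
C[2]: T = 3, S = E(K, T) = 8; 11 ⊕ 8 = 3.
C[3]: T = 4, S = E(K, T) = 11; 11 ⊕ 11 = 0.
C[4]: T = 5, S = E(K, T) = 10; 10 ⊕ 10 = 0.
C[5]: T = 6, S = E(K, T) = 13; 0 ⊕ 13 = 13.
C[6]: T = 7, S = E(K, T) = 12; 7 ⊕ 12 = 11.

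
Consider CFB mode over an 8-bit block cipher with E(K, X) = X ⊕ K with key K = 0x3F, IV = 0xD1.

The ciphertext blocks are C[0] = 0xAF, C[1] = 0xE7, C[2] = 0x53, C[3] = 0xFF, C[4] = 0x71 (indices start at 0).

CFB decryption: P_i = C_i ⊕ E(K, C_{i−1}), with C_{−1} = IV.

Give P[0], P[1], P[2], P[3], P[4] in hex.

P[0]: E(K, 0xD1) = 0xEE; 0xAF ⊕ 0xEE = 0x41.
P[1]: E(K, 0xAF) = 0x90; 0xE7 ⊕ 0x90 = 0x77.
P[2]: E(K, 0xE7) = 0xD8; 0x53 ⊕ 0xD8 = 0x8B.
P[3]: E(K, 0x53) = 0x6C; 0xFF ⊕ 0x6C = 0x93.
P[4]: E(K, 0xFF) = 0xC0; 0x71 ⊕ 0xC0 = 0xB1.

P[0] = 0x41, P[1] = 0x77, P[2] = 0x8B, P[3] = 0x93, P[4] = 0xB1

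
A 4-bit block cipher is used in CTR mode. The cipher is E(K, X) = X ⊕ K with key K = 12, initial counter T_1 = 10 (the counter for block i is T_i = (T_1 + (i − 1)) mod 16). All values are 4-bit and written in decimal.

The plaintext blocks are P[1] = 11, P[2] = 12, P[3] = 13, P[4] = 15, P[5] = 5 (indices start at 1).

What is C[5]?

CTR encryption: S_i = E(K, T_i) where T_i is the counter for block i; C_i = P_i ⊕ S_i.
C[1]: T = 10, S = E(K, T) = 6; 11 ⊕ 6 = 13.
C[2]: T = 11, S = E(K, T) = 7; 12 ⊕ 7 = 11.
C[3]: T = 12, S = E(K, T) = 0; 13 ⊕ 0 = 13.
C[4]: T = 13, S = E(K, T) = 1; 15 ⊕ 1 = 14.
C[5]: T = 14, S = E(K, T) = 2; 5 ⊕ 2 = 7.

C[5] = 7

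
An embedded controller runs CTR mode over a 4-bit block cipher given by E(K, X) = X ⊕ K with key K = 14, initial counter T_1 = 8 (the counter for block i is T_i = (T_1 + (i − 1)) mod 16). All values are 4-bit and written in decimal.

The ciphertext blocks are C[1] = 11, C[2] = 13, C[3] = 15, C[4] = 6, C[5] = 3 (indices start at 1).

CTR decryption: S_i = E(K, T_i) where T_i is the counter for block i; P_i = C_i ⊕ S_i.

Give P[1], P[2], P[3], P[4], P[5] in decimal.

P[1] = 13, P[2] = 10, P[3] = 11, P[4] = 3, P[5] = 1

P[1]: T = 8, S = E(K, T) = 6; 11 ⊕ 6 = 13.
P[2]: T = 9, S = E(K, T) = 7; 13 ⊕ 7 = 10.
P[3]: T = 10, S = E(K, T) = 4; 15 ⊕ 4 = 11.
P[4]: T = 11, S = E(K, T) = 5; 6 ⊕ 5 = 3.
P[5]: T = 12, S = E(K, T) = 2; 3 ⊕ 2 = 1.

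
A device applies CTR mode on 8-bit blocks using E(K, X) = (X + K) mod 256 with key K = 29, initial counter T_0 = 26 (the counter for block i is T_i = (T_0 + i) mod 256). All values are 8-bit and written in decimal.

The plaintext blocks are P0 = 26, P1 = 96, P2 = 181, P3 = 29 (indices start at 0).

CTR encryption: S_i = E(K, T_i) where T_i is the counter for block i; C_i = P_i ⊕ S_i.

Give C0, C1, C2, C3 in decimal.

C0: T = 26, S = E(K, T) = 55; 26 ⊕ 55 = 45.
C1: T = 27, S = E(K, T) = 56; 96 ⊕ 56 = 88.
C2: T = 28, S = E(K, T) = 57; 181 ⊕ 57 = 140.
C3: T = 29, S = E(K, T) = 58; 29 ⊕ 58 = 39.

C0 = 45, C1 = 88, C2 = 140, C3 = 39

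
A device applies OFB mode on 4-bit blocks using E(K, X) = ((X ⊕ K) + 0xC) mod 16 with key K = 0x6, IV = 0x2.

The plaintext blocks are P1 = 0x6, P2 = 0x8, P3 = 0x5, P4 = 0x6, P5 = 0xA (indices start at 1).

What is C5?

OFB encryption: S_i = E(K, S_{i−1}) with S_{0} = IV; C_i = P_i ⊕ S_i.
C1: S = E(K, 0x2) = 0x0; 0x6 ⊕ 0x0 = 0x6.
C2: S = E(K, 0x0) = 0x2; 0x8 ⊕ 0x2 = 0xA.
C3: S = E(K, 0x2) = 0x0; 0x5 ⊕ 0x0 = 0x5.
C4: S = E(K, 0x0) = 0x2; 0x6 ⊕ 0x2 = 0x4.
C5: S = E(K, 0x2) = 0x0; 0xA ⊕ 0x0 = 0xA.

C5 = 0xA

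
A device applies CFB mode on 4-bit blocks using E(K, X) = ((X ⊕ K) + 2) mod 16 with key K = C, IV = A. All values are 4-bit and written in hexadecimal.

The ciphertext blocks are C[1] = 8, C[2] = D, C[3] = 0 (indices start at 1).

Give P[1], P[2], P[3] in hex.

P[1] = 0, P[2] = B, P[3] = 3

CFB decryption: P_i = C_i ⊕ E(K, C_{i−1}), with C_{0} = IV.
P[1]: E(K, A) = 8; 8 ⊕ 8 = 0.
P[2]: E(K, 8) = 6; D ⊕ 6 = B.
P[3]: E(K, D) = 3; 0 ⊕ 3 = 3.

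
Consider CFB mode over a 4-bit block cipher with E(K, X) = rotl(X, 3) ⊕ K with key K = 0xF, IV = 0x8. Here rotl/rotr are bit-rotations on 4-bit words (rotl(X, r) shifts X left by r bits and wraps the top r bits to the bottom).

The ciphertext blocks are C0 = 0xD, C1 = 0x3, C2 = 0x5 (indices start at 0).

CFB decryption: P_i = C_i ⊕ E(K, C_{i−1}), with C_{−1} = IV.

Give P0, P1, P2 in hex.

P0 = 0x6, P1 = 0x2, P2 = 0x3

P0: E(K, 0x8) = 0xB; 0xD ⊕ 0xB = 0x6.
P1: E(K, 0xD) = 0x1; 0x3 ⊕ 0x1 = 0x2.
P2: E(K, 0x3) = 0x6; 0x5 ⊕ 0x6 = 0x3.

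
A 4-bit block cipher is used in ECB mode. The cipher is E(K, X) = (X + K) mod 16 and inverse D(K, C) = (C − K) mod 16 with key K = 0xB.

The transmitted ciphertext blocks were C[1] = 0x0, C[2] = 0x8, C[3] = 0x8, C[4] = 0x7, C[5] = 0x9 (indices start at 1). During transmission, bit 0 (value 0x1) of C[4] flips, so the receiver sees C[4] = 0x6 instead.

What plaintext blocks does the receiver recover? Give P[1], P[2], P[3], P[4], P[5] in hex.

P[1] = 0x5, P[2] = 0xD, P[3] = 0xD, P[4] = 0xB, P[5] = 0xE

ECB decryption: P_i = D(K, C_i).
Only C[4] changed, to 0x6. In ECB, a change in C_i affects only P_i. Decrypting the received ciphertext:
P[1]: D(K, 0x0) = 0x5.
P[2]: D(K, 0x8) = 0xD.
P[3]: D(K, 0x8) = 0xD.
P[4]: D(K, 0x6) = 0xB.
P[5]: D(K, 0x9) = 0xE.
Blocks that differ from the original plaintext: P[4].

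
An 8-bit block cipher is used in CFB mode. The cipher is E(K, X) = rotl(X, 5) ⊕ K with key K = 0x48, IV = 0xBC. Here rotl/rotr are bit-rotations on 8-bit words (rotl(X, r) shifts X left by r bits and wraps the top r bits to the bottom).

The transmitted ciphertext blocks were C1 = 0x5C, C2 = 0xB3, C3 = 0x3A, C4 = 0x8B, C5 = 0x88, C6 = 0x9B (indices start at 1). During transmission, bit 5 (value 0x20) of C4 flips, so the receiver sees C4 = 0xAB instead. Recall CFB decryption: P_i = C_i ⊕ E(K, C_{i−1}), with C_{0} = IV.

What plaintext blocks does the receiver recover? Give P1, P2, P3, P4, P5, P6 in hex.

P1 = 0x83, P2 = 0x70, P3 = 0x04, P4 = 0xA4, P5 = 0xB5, P6 = 0xC2

Only C4 changed, to 0xAB. In CFB, a change in C_i flips the same bit in P_i and garbles P_{i+1}. Decrypting the received ciphertext:
P1: E(K, 0xBC) = 0xDF; 0x5C ⊕ 0xDF = 0x83.
P2: E(K, 0x5C) = 0xC3; 0xB3 ⊕ 0xC3 = 0x70.
P3: E(K, 0xB3) = 0x3E; 0x3A ⊕ 0x3E = 0x04.
P4: E(K, 0x3A) = 0x0F; 0xAB ⊕ 0x0F = 0xA4.
P5: E(K, 0xAB) = 0x3D; 0x88 ⊕ 0x3D = 0xB5.
P6: E(K, 0x88) = 0x59; 0x9B ⊕ 0x59 = 0xC2.
Blocks that differ from the original plaintext: P4, P5.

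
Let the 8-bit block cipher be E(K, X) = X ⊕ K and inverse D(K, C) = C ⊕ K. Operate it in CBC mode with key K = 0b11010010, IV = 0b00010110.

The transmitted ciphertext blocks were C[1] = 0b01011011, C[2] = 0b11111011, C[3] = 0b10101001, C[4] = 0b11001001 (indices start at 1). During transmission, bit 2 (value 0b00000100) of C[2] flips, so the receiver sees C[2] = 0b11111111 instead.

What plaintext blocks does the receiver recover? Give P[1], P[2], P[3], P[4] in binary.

CBC decryption: P_i = D(K, C_i) ⊕ C_{i−1}, with C_{0} = IV.
Only C[2] changed, to 0b11111111. In CBC, a change in C_i garbles P_i and flips the same bit in P_{i+1}. Decrypting the received ciphertext:
P[1]: D(K, 0b01011011) = 0b10001001; 0b10001001 ⊕ 0b00010110 = 0b10011111.
P[2]: D(K, 0b11111111) = 0b00101101; 0b00101101 ⊕ 0b01011011 = 0b01110110.
P[3]: D(K, 0b10101001) = 0b01111011; 0b01111011 ⊕ 0b11111111 = 0b10000100.
P[4]: D(K, 0b11001001) = 0b00011011; 0b00011011 ⊕ 0b10101001 = 0b10110010.
Blocks that differ from the original plaintext: P[2], P[3].

P[1] = 0b10011111, P[2] = 0b01110110, P[3] = 0b10000100, P[4] = 0b10110010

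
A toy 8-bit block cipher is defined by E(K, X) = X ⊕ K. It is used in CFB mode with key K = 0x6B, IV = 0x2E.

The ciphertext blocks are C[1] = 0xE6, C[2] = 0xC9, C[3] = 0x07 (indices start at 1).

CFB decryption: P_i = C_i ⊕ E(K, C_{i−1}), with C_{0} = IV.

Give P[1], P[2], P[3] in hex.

P[1]: E(K, 0x2E) = 0x45; 0xE6 ⊕ 0x45 = 0xA3.
P[2]: E(K, 0xE6) = 0x8D; 0xC9 ⊕ 0x8D = 0x44.
P[3]: E(K, 0xC9) = 0xA2; 0x07 ⊕ 0xA2 = 0xA5.

P[1] = 0xA3, P[2] = 0x44, P[3] = 0xA5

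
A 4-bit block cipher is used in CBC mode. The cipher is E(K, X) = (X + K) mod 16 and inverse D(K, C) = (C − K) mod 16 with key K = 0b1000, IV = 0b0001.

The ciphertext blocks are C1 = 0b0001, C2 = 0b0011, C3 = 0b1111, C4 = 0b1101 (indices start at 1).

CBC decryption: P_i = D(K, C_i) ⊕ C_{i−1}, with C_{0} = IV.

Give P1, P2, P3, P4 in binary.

P1: D(K, 0b0001) = 0b1001; 0b1001 ⊕ 0b0001 = 0b1000.
P2: D(K, 0b0011) = 0b1011; 0b1011 ⊕ 0b0001 = 0b1010.
P3: D(K, 0b1111) = 0b0111; 0b0111 ⊕ 0b0011 = 0b0100.
P4: D(K, 0b1101) = 0b0101; 0b0101 ⊕ 0b1111 = 0b1010.

P1 = 0b1000, P2 = 0b1010, P3 = 0b0100, P4 = 0b1010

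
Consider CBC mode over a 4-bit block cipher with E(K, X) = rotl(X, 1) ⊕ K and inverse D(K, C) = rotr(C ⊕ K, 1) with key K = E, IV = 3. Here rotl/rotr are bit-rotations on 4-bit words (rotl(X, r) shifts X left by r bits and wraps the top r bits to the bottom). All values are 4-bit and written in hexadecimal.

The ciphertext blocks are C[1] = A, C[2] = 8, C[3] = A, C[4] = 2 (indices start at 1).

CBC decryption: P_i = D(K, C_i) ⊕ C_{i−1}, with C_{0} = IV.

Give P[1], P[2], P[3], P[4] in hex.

P[1] = 1, P[2] = 9, P[3] = A, P[4] = C

P[1]: D(K, A) = 2; 2 ⊕ 3 = 1.
P[2]: D(K, 8) = 3; 3 ⊕ A = 9.
P[3]: D(K, A) = 2; 2 ⊕ 8 = A.
P[4]: D(K, 2) = 6; 6 ⊕ A = C.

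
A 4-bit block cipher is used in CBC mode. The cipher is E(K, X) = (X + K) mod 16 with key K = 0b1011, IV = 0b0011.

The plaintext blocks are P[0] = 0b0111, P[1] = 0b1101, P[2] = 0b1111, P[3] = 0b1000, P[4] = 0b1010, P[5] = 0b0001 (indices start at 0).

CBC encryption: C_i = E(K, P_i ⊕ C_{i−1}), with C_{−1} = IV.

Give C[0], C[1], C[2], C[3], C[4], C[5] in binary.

C[0] = 0b1111, C[1] = 0b1101, C[2] = 0b1101, C[3] = 0b0000, C[4] = 0b0101, C[5] = 0b1111

C[0]: P[0] ⊕ 0b0011 = 0b0100; E(K, 0b0100) = 0b1111.
C[1]: P[1] ⊕ 0b1111 = 0b0010; E(K, 0b0010) = 0b1101.
C[2]: P[2] ⊕ 0b1101 = 0b0010; E(K, 0b0010) = 0b1101.
C[3]: P[3] ⊕ 0b1101 = 0b0101; E(K, 0b0101) = 0b0000.
C[4]: P[4] ⊕ 0b0000 = 0b1010; E(K, 0b1010) = 0b0101.
C[5]: P[5] ⊕ 0b0101 = 0b0100; E(K, 0b0100) = 0b1111.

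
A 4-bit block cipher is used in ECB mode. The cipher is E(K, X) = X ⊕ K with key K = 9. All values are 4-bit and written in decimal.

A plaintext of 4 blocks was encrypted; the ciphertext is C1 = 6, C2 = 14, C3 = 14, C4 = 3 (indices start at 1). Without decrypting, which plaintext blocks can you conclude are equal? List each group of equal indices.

ECB encrypts each block independently with the same key, so equal ciphertext blocks imply equal plaintext blocks.
C2 = C3 = 14, so P2 = P3.

P2 = P3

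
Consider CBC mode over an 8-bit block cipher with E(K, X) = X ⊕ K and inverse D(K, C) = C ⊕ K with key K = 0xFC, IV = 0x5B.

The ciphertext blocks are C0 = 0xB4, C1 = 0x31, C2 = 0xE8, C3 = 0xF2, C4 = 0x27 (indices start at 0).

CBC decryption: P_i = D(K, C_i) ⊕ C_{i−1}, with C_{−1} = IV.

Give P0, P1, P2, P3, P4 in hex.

P0: D(K, 0xB4) = 0x48; 0x48 ⊕ 0x5B = 0x13.
P1: D(K, 0x31) = 0xCD; 0xCD ⊕ 0xB4 = 0x79.
P2: D(K, 0xE8) = 0x14; 0x14 ⊕ 0x31 = 0x25.
P3: D(K, 0xF2) = 0x0E; 0x0E ⊕ 0xE8 = 0xE6.
P4: D(K, 0x27) = 0xDB; 0xDB ⊕ 0xF2 = 0x29.

P0 = 0x13, P1 = 0x79, P2 = 0x25, P3 = 0xE6, P4 = 0x29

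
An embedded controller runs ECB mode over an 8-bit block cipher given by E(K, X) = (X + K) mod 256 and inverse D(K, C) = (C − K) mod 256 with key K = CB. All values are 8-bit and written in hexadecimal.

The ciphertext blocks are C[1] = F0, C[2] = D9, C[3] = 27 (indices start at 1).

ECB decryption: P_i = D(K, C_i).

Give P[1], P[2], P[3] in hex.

P[1]: D(K, F0) = 25.
P[2]: D(K, D9) = 0E.
P[3]: D(K, 27) = 5C.

P[1] = 25, P[2] = 0E, P[3] = 5C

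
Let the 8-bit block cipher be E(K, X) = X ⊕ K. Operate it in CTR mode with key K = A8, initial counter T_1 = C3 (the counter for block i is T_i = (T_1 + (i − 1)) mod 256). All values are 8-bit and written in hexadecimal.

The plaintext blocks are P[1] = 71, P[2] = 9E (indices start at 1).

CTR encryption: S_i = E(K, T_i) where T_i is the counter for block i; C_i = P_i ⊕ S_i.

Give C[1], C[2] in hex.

C[1] = 1A, C[2] = F2

C[1]: T = C3, S = E(K, T) = 6B; 71 ⊕ 6B = 1A.
C[2]: T = C4, S = E(K, T) = 6C; 9E ⊕ 6C = F2.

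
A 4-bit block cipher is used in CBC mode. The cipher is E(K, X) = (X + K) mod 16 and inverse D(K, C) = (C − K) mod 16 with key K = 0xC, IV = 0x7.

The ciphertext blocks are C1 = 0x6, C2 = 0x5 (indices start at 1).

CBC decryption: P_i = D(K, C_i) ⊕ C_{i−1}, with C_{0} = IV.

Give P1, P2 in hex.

P1: D(K, 0x6) = 0xA; 0xA ⊕ 0x7 = 0xD.
P2: D(K, 0x5) = 0x9; 0x9 ⊕ 0x6 = 0xF.

P1 = 0xD, P2 = 0xF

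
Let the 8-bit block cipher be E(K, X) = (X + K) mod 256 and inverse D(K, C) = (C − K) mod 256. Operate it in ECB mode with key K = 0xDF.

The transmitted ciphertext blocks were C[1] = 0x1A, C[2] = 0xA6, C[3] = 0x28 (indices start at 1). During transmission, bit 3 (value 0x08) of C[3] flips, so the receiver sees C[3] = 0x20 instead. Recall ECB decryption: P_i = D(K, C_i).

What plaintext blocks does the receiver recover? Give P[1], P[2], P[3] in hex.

P[1] = 0x3B, P[2] = 0xC7, P[3] = 0x41

Only C[3] changed, to 0x20. In ECB, a change in C_i affects only P_i. Decrypting the received ciphertext:
P[1]: D(K, 0x1A) = 0x3B.
P[2]: D(K, 0xA6) = 0xC7.
P[3]: D(K, 0x20) = 0x41.
Blocks that differ from the original plaintext: P[3].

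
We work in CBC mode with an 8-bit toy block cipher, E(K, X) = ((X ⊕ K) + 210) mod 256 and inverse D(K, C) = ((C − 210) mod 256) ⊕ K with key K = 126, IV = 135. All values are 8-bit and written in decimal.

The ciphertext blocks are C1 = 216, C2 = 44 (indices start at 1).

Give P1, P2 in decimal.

CBC decryption: P_i = D(K, C_i) ⊕ C_{i−1}, with C_{0} = IV.
P1: D(K, 216) = 120; 120 ⊕ 135 = 255.
P2: D(K, 44) = 36; 36 ⊕ 216 = 252.

P1 = 255, P2 = 252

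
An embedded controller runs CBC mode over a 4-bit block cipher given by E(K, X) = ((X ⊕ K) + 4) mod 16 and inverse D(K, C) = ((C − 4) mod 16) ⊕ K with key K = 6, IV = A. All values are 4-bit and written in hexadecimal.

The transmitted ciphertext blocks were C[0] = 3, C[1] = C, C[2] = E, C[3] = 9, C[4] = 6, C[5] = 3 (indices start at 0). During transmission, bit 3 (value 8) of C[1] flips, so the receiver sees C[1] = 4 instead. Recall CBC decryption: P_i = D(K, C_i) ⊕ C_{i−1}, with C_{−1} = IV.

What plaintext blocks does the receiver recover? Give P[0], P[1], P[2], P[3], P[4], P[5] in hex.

Only C[1] changed, to 4. In CBC, a change in C_i garbles P_i and flips the same bit in P_{i+1}. Decrypting the received ciphertext:
P[0]: D(K, 3) = 9; 9 ⊕ A = 3.
P[1]: D(K, 4) = 6; 6 ⊕ 3 = 5.
P[2]: D(K, E) = C; C ⊕ 4 = 8.
P[3]: D(K, 9) = 3; 3 ⊕ E = D.
P[4]: D(K, 6) = 4; 4 ⊕ 9 = D.
P[5]: D(K, 3) = 9; 9 ⊕ 6 = F.
Blocks that differ from the original plaintext: P[1], P[2].

P[0] = 3, P[1] = 5, P[2] = 8, P[3] = D, P[4] = D, P[5] = F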